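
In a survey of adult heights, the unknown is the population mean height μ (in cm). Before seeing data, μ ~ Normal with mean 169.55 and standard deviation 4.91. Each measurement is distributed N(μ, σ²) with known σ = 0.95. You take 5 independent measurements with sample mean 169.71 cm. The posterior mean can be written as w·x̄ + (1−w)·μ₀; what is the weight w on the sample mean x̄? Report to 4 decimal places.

0.9926

For Normal data with known variance σ², a Normal(μ₀, σ₀²) prior on μ is conjugate. Posterior precision = 1/σ₀² + n/σ²; posterior mean is the precision-weighted average of μ₀ and x̄.
σ₀² = 4.91² = 24.1081, σ² = 0.95² = 0.9025. Prior precision 1/σ₀² = 1/24.1081; data precision n/σ² = 5/0.9025.
w = (n/σ²)/(1/σ₀² + n/σ²) = n·σ₀²/(σ² + n·σ₀²) = 5·24.1081/(0.9025 + 5·24.1081) = 120.5405/121.443 = 0.9926.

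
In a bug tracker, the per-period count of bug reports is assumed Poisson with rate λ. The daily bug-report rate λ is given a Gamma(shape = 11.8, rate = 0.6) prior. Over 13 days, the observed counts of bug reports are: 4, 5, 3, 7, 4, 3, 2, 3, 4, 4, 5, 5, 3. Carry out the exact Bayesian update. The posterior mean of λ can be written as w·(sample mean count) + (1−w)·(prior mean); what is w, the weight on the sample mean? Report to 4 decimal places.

0.9559

With a Gamma(shape α, rate β) prior, the Poisson likelihood is conjugate: the posterior is Gamma(α + ΣXᵢ, β + n).
Posterior mean = (α₀+S)/(β₀+n) = [n/(β₀+n)]·(S/n) + [β₀/(β₀+n)]·(α₀/β₀), so only n and β₀ enter the weight.
Weight on data w = n/(β₀+n) = 13/(0.6+13) = 13/13.6 = 0.9559.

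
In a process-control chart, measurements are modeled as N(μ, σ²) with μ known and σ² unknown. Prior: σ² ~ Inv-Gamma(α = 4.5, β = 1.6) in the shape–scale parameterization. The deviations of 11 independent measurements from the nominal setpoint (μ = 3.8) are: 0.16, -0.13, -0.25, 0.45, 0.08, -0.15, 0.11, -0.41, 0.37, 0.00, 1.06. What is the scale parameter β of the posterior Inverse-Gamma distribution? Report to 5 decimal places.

2.48855

With known mean μ and an Inverse-Gamma(α, β) prior on σ², the Normal likelihood is conjugate: posterior is Inv-Gamma(α + n/2, β + Σ(xᵢ−μ)²/2).
Σ(xᵢ−μ)² = (0.16)² + (-0.13)² + (-0.25)² + (0.45)² + (0.08)² + (-0.15)² + (0.11)² + (-0.41)² + (0.37)² + (0.00)² + (1.06)² = 1.7771.
Posterior: Inv-Gamma(4.5 + 11/2, 1.6 + 1.7771/2) = Inv-Gamma(10.00, 2.48855).
Posterior β = 2.48855.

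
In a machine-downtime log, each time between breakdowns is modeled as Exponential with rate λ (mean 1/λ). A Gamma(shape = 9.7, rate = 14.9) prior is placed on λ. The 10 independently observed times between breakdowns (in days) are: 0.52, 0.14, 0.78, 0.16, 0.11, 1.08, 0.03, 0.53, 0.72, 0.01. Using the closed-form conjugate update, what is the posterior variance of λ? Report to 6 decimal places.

With a Gamma(shape α, rate β) prior on the exponential rate λ, the posterior after n observations with total T = Σxᵢ is Gamma(α+n, β+T).
Sum of observations T = 4.08 days; n = 10.
Posterior: Gamma(9.7+10, 14.9+4.08) = Gamma(19.7, 18.98).
Var = α/β² = 0.054686.

0.054686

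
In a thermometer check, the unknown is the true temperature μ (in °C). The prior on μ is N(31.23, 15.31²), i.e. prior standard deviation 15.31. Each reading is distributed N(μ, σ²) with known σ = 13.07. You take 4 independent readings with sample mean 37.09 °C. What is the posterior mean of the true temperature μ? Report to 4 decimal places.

36.1869

For Normal data with known variance σ², a Normal(μ₀, σ₀²) prior on μ is conjugate. Posterior precision = 1/σ₀² + n/σ²; posterior mean is the precision-weighted average of μ₀ and x̄.
n·x̄ = 4·37.09 = 148.36.
σ₀² = 15.31² = 234.3961, σ² = 13.07² = 170.8249; σ² + n·σ₀² = 170.8249 + 4·234.3961 = 1108.4093.
Posterior mean = (μ₀/σ₀² + n·x̄/σ²)/(1/σ₀² + n/σ²) = (σ²·μ₀ + σ₀²·n·x̄)/(σ² + n·σ₀²) = (170.8249·31.23 + 234.3961·148.36)/1108.4093 = 40109.867023/1108.4093 = 36.1869.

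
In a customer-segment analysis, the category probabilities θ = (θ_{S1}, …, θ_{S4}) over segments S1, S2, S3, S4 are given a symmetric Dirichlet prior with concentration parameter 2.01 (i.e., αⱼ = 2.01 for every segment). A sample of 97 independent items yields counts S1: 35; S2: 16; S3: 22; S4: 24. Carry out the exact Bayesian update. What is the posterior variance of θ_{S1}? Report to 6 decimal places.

0.002152

The Dirichlet prior is conjugate to the Multinomial likelihood: each posterior αⱼ = prior αⱼ + observed count nⱼ.
Posterior concentration: (37.01, 18.01, 24.01, 26.01), total = 105.04.
Var[θ_j] = α_j(Σα−α_j)/((Σα)²(Σα+1)) = 37.01·68.03/(105.04²·106.04) = 0.002152.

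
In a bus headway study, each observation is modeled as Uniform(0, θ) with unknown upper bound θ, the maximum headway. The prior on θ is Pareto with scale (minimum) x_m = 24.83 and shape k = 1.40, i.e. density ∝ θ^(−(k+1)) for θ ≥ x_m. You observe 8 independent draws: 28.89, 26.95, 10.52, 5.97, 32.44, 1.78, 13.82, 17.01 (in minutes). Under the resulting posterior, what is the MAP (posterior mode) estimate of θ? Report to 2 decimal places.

32.44

A Pareto(scale x_m, shape k) prior on the upper bound θ of Uniform(0, θ) is conjugate: posterior is Pareto(max(x_m, max xᵢ), k + n).
Sample maximum = 32.44; prior scale x_m = 24.83 → posterior scale = max = 32.44.
Posterior shape = 1.40 + 8 = 9.40.
The Pareto density is decreasing on [x_m, ∞), so the mode is x_m = 32.44.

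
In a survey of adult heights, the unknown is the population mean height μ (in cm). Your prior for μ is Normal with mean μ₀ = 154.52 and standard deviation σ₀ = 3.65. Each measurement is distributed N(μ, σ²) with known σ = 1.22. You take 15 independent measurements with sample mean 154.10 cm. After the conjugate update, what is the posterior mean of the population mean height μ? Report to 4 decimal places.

For Normal data with known variance σ², a Normal(μ₀, σ₀²) prior on μ is conjugate. Posterior precision = 1/σ₀² + n/σ²; posterior mean is the precision-weighted average of μ₀ and x̄.
n·x̄ = 15·154.10 = 2311.5.
σ₀² = 3.65² = 13.3225, σ² = 1.22² = 1.4884; σ² + n·σ₀² = 1.4884 + 15·13.3225 = 201.3259.
Posterior mean = (μ₀/σ₀² + n·x̄/σ²)/(1/σ₀² + n/σ²) = (σ²·μ₀ + σ₀²·n·x̄)/(σ² + n·σ₀²) = (1.4884·154.52 + 13.3225·2311.5)/201.3259 = 31024.946318/201.3259 = 154.1031.

154.1031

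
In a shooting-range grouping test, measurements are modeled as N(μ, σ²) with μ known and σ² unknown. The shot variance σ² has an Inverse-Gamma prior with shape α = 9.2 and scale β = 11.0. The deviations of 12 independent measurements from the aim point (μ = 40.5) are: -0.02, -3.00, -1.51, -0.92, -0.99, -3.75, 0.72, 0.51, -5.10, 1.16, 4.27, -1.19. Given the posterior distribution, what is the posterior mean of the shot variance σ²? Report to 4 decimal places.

3.4138

With known mean μ and an Inverse-Gamma(α, β) prior on σ², the Normal likelihood is conjugate: posterior is Inv-Gamma(α + n/2, β + Σ(xᵢ−μ)²/2).
Σ(xᵢ−μ)² = (-0.02)² + (-3.00)² + (-1.51)² + (-0.92)² + (-0.99)² + (-3.75)² + (0.72)² + (0.51)² + (-5.10)² + (1.16)² + (4.27)² + (-1.19)² = 74.9526.
Posterior: Inv-Gamma(9.2 + 12/2, 11.0 + 74.9526/2) = Inv-Gamma(15.20, 48.47630).
E[σ²|data] = β/(α−1) = 48.47630/14.20 = 3.4138.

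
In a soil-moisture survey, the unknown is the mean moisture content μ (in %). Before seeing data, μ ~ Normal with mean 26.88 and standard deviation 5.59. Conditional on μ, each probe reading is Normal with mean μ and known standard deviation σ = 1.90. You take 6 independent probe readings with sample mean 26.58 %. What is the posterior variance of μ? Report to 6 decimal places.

0.590301

For Normal data with known variance σ², a Normal(μ₀, σ₀²) prior on μ is conjugate. Posterior precision = 1/σ₀² + n/σ²; posterior mean is the precision-weighted average of μ₀ and x̄.
σ₀² = 5.59² = 31.2481, σ² = 1.90² = 3.61; σ² + n·σ₀² = 3.61 + 6·31.2481 = 191.0986.
Posterior precision = 1/σ₀² + n/σ² = 1/31.2481 + 6/3.61 = (σ² + n·σ₀²)/(σ₀²σ²) = 191.0986/(31.2481·3.61); posterior variance σₙ² = σ₀²σ²/(σ² + n·σ₀²) = 31.2481·3.61/191.0986 = 0.590301.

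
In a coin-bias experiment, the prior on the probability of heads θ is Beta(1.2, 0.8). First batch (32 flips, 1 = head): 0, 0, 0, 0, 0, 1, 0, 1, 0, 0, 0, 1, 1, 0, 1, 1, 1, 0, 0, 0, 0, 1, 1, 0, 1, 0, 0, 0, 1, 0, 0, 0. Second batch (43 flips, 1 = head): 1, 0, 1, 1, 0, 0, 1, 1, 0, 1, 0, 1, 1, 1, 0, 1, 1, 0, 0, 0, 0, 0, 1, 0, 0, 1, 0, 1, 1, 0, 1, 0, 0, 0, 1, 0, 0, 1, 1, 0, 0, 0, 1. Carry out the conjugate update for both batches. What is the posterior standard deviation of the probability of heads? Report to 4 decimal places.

0.0559

The Beta prior is conjugate to a Binomial/Bernoulli likelihood; the update adds successes to α and failures to β.
After batch 1: Beta(1.2+11, 0.8+21) = Beta(12.2, 21.8).
After batch 2: Beta(12.2+20, 21.8+23) = Beta(32.2, 44.8).
Var = αβ/((α+β)²(α+β+1)) = 32.2·44.8/(77.0²·78.0) = 0.00311930; SD = √0.00311930 = 0.0559.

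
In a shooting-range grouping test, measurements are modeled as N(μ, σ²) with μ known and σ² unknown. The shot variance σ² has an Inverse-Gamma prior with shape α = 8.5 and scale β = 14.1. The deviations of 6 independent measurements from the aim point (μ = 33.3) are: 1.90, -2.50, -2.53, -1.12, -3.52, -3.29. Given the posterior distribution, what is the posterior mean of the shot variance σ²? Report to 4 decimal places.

With known mean μ and an Inverse-Gamma(α, β) prior on σ², the Normal likelihood is conjugate: posterior is Inv-Gamma(α + n/2, β + Σ(xᵢ−μ)²/2).
Σ(xᵢ−μ)² = (1.90)² + (-2.50)² + (-2.53)² + (-1.12)² + (-3.52)² + (-3.29)² = 40.7298.
Posterior: Inv-Gamma(8.5 + 6/2, 14.1 + 40.7298/2) = Inv-Gamma(11.50, 34.46490).
E[σ²|data] = β/(α−1) = 34.46490/10.50 = 3.2824.

3.2824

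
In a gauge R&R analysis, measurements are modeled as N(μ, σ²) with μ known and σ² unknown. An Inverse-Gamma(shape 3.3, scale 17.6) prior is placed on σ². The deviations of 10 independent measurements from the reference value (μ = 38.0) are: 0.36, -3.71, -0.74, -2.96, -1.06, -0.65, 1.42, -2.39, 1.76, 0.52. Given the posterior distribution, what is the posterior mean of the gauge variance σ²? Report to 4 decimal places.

With known mean μ and an Inverse-Gamma(α, β) prior on σ², the Normal likelihood is conjugate: posterior is Inv-Gamma(α + n/2, β + Σ(xᵢ−μ)²/2).
Σ(xᵢ−μ)² = (0.36)² + (-3.71)² + (-0.74)² + (-2.96)² + (-1.06)² + (-0.65)² + (1.42)² + (-2.39)² + (1.76)² + (0.52)² = 35.8455.
Posterior: Inv-Gamma(3.3 + 10/2, 17.6 + 35.8455/2) = Inv-Gamma(8.30, 35.52275).
E[σ²|data] = β/(α−1) = 35.52275/7.30 = 4.8661.

4.8661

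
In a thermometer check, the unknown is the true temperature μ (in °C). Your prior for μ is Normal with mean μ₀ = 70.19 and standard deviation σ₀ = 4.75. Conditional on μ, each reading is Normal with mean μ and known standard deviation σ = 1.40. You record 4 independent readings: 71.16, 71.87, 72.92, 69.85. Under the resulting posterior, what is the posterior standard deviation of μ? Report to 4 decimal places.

For Normal data with known variance σ², a Normal(μ₀, σ₀²) prior on μ is conjugate. Posterior precision = 1/σ₀² + n/σ²; posterior mean is the precision-weighted average of μ₀ and x̄.
σ₀² = 4.75² = 22.5625, σ² = 1.40² = 1.96; σ² + n·σ₀² = 1.96 + 4·22.5625 = 92.21.
Posterior precision = 1/σ₀² + n/σ² = 1/22.5625 + 4/1.96 = (σ² + n·σ₀²)/(σ₀²σ²) = 92.21/(22.5625·1.96); posterior variance σₙ² = σ₀²σ²/(σ² + n·σ₀²) = 22.5625·1.96/92.21 = 0.479585.
Posterior SD = √σₙ² = √(22.5625·1.96/92.21) = 0.6925.

0.6925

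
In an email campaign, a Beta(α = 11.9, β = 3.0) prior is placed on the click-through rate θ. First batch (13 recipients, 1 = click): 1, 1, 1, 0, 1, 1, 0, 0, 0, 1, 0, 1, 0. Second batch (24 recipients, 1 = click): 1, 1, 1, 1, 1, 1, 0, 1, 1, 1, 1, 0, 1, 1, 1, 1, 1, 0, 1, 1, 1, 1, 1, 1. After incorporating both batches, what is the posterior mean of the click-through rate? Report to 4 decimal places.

0.7688

The Beta prior is conjugate to a Binomial/Bernoulli likelihood; the update adds successes to α and failures to β.
After batch 1: Beta(11.9+7, 3.0+6) = Beta(18.9, 9.0).
After batch 2: Beta(18.9+21, 9.0+3) = Beta(39.9, 12.0).
Posterior mean = α/(α+β) = 39.9/51.9 = 0.7688.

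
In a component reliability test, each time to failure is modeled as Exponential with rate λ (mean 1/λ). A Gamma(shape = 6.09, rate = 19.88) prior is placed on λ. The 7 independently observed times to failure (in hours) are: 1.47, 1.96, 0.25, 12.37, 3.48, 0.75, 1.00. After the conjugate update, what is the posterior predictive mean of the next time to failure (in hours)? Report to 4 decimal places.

With a Gamma(shape α, rate β) prior on the exponential rate λ, the posterior after n observations with total T = Σxᵢ is Gamma(α+n, β+T).
Sum of observations T = 21.28 hours; n = 7.
Posterior: Gamma(6.09+7, 19.88+21.28) = Gamma(13.09, 41.16).
The predictive distribution for the next observation is Lomax; its mean is β/(α−1) = 41.16/12.09 = 3.4045.

3.4045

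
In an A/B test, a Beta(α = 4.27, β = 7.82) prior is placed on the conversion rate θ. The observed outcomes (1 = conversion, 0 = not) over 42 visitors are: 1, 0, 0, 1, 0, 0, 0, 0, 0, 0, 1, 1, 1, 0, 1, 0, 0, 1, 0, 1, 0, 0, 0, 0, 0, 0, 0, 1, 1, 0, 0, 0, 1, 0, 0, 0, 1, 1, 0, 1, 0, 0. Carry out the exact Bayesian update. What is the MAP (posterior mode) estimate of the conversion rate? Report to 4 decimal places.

The Beta prior is conjugate to a Binomial/Bernoulli likelihood; the update adds successes to α and failures to β.
Posterior: Beta(α+k, β+n−k) = Beta(4.27+14, 7.82+28) = Beta(18.27, 35.82).
Mode of Beta(a,b) for a,b>1 is (a−1)/(a+b−2) = 17.27/52.09 = 0.3315.

0.3315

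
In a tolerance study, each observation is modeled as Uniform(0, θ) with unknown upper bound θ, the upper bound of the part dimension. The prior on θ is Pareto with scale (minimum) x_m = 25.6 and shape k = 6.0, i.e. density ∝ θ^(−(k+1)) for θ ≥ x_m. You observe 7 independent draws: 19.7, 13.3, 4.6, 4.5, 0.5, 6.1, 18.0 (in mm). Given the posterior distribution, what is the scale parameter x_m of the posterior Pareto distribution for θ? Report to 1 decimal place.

A Pareto(scale x_m, shape k) prior on the upper bound θ of Uniform(0, θ) is conjugate: posterior is Pareto(max(x_m, max xᵢ), k + n).
Sample maximum = 19.7; prior scale x_m = 25.6 → posterior scale = max = 25.6.
Posterior shape = 6.0 + 7 = 13.0.
Posterior scale x_m = 25.6.

25.6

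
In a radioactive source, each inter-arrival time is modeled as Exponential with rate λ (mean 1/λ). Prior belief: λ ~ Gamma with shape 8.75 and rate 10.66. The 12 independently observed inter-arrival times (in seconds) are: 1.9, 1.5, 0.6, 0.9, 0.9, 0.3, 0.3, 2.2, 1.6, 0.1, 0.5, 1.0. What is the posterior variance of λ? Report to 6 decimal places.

With a Gamma(shape α, rate β) prior on the exponential rate λ, the posterior after n observations with total T = Σxᵢ is Gamma(α+n, β+T).
Sum of observations T = 11.8 seconds; n = 12.
Posterior: Gamma(8.75+12, 10.66+11.8) = Gamma(20.75, 22.46).
Var = α/β² = 0.041134.

0.041134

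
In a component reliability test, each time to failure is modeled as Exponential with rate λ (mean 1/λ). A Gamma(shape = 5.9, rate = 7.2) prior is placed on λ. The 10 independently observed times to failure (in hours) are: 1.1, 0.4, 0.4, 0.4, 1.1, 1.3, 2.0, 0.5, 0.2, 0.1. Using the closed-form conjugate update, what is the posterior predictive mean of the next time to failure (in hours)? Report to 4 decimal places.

With a Gamma(shape α, rate β) prior on the exponential rate λ, the posterior after n observations with total T = Σxᵢ is Gamma(α+n, β+T).
Sum of observations T = 7.5 hours; n = 10.
Posterior: Gamma(5.9+10, 7.2+7.5) = Gamma(15.9, 14.7).
The predictive distribution for the next observation is Lomax; its mean is β/(α−1) = 14.7/14.9 = 0.9866.

0.9866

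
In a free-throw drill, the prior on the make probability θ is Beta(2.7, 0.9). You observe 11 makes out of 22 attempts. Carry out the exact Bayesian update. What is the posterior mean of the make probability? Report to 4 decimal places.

The Beta prior is conjugate to a Binomial/Bernoulli likelihood; the update adds successes to α and failures to β.
Posterior: Beta(α+k, β+n−k) = Beta(2.7+11, 0.9+11) = Beta(13.7, 11.9).
Posterior mean = α/(α+β) = 13.7/25.6 = 0.5352.

0.5352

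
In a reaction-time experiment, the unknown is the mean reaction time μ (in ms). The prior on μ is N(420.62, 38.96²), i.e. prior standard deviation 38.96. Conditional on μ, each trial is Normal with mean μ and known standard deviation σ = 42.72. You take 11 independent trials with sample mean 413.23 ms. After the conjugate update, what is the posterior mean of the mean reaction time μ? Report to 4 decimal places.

413.9582

For Normal data with known variance σ², a Normal(μ₀, σ₀²) prior on μ is conjugate. Posterior precision = 1/σ₀² + n/σ²; posterior mean is the precision-weighted average of μ₀ and x̄.
n·x̄ = 11·413.23 = 4545.53.
σ₀² = 38.96² = 1517.8816, σ² = 42.72² = 1824.9984; σ² + n·σ₀² = 1824.9984 + 11·1517.8816 = 18521.696.
Posterior mean = (μ₀/σ₀² + n·x̄/σ²)/(1/σ₀² + n/σ²) = (σ²·μ₀ + σ₀²·n·x̄)/(σ² + n·σ₀²) = (1824.9984·420.62 + 1517.8816·4545.53)/18521.696 = 7667207.176256/18521.696 = 413.9582.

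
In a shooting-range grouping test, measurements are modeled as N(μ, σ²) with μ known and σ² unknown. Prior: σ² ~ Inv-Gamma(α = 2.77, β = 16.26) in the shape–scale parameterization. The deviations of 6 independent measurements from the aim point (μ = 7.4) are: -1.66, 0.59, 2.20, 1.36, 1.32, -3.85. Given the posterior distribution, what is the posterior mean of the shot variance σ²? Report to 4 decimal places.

6.1717

With known mean μ and an Inverse-Gamma(α, β) prior on σ², the Normal likelihood is conjugate: posterior is Inv-Gamma(α + n/2, β + Σ(xᵢ−μ)²/2).
Σ(xᵢ−μ)² = (-1.66)² + (0.59)² + (2.20)² + (1.36)² + (1.32)² + (-3.85)² = 26.3582.
Posterior: Inv-Gamma(2.77 + 6/2, 16.26 + 26.3582/2) = Inv-Gamma(5.77, 29.43910).
E[σ²|data] = β/(α−1) = 29.43910/4.77 = 6.1717.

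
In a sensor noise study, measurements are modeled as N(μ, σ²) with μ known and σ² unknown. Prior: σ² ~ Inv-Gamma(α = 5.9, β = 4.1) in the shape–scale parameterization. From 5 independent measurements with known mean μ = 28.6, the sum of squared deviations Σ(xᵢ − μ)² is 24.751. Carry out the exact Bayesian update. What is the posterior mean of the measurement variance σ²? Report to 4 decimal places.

2.2264

With known mean μ and an Inverse-Gamma(α, β) prior on σ², the Normal likelihood is conjugate: posterior is Inv-Gamma(α + n/2, β + Σ(xᵢ−μ)²/2).
Posterior: Inv-Gamma(5.9 + 5/2, 4.1 + 24.751/2) = Inv-Gamma(8.40, 16.4755).
E[σ²|data] = β/(α−1) = 16.4755/7.40 = 2.2264.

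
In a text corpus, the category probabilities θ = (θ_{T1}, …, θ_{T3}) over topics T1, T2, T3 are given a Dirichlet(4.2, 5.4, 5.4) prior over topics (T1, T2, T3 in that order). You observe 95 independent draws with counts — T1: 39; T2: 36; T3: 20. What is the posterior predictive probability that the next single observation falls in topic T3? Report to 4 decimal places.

0.2309

The Dirichlet prior is conjugate to the Multinomial likelihood: each posterior αⱼ = prior αⱼ + observed count nⱼ.
Posterior concentration: (43.2, 41.4, 25.4), total = 110.0.
P(next = T3 | data) = α_{T3}/Σα = 0.2309.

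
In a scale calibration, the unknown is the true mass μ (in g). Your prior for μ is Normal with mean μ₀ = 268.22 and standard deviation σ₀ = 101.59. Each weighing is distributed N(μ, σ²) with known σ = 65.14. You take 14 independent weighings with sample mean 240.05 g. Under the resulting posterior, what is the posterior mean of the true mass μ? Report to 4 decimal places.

For Normal data with known variance σ², a Normal(μ₀, σ₀²) prior on μ is conjugate. Posterior precision = 1/σ₀² + n/σ²; posterior mean is the precision-weighted average of μ₀ and x̄.
n·x̄ = 14·240.05 = 3360.7.
σ₀² = 101.59² = 10320.5281, σ² = 65.14² = 4243.2196; σ² + n·σ₀² = 4243.2196 + 14·10320.5281 = 148730.613.
Posterior mean = (μ₀/σ₀² + n·x̄/σ²)/(1/σ₀² + n/σ²) = (σ²·μ₀ + σ₀²·n·x̄)/(σ² + n·σ₀²) = (4243.2196·268.22 + 10320.5281·3360.7)/148730.613 = 35822315.146782/148730.613 = 240.8537.

240.8537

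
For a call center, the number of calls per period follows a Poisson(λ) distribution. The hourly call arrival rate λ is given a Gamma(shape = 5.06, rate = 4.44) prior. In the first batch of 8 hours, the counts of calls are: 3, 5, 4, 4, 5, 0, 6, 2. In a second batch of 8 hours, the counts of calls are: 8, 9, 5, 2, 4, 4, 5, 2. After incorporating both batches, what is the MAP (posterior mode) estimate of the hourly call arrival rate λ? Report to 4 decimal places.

3.5254

With a Gamma(shape α, rate β) prior, the Poisson likelihood is conjugate: the posterior is Gamma(α + ΣXᵢ, β + n).
Batch 1: sum of counts S = 29 over n = 8 hours.
After batch 1: Gamma(α+S, β+n) = Gamma(5.06+29, 4.44+8) = Gamma(34.06, 12.44).
Batch 2: sum of counts S = 39 over n = 8 hours.
After batch 2: Gamma(α+S, β+n) = Gamma(34.06+39, 12.44+8) = Gamma(73.06, 20.44).
Mode of Gamma(α,β) for α≥1 is (α−1)/β = 72.06/20.44 = 3.5254.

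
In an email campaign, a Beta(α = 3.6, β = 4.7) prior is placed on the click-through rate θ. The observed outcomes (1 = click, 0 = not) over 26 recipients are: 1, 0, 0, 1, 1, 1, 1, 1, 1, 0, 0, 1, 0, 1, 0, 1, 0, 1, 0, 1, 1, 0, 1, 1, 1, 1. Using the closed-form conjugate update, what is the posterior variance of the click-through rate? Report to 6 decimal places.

The Beta prior is conjugate to a Binomial/Bernoulli likelihood; the update adds successes to α and failures to β.
Posterior: Beta(α+k, β+n−k) = Beta(3.6+17, 4.7+9) = Beta(20.6, 13.7).
Var = αβ/((α+β)²(α+β+1)) = 20.6·13.7/(34.3²·35.3) = 0.006796.

0.006796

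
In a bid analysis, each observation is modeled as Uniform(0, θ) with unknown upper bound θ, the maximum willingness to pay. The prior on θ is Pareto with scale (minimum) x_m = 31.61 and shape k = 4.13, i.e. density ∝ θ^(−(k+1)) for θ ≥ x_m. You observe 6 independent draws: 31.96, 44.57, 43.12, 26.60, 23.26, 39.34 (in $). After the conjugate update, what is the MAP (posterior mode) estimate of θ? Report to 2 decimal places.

44.57

A Pareto(scale x_m, shape k) prior on the upper bound θ of Uniform(0, θ) is conjugate: posterior is Pareto(max(x_m, max xᵢ), k + n).
Sample maximum = 44.57; prior scale x_m = 31.61 → posterior scale = max = 44.57.
Posterior shape = 4.13 + 6 = 10.13.
The Pareto density is decreasing on [x_m, ∞), so the mode is x_m = 44.57.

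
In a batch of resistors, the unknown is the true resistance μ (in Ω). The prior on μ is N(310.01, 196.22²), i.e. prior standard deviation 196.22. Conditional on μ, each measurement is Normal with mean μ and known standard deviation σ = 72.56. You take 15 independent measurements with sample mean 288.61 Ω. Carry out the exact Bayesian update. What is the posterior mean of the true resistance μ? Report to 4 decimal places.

288.8033

For Normal data with known variance σ², a Normal(μ₀, σ₀²) prior on μ is conjugate. Posterior precision = 1/σ₀² + n/σ²; posterior mean is the precision-weighted average of μ₀ and x̄.
n·x̄ = 15·288.61 = 4329.15.
σ₀² = 196.22² = 38502.2884, σ² = 72.56² = 5264.9536; σ² + n·σ₀² = 5264.9536 + 15·38502.2884 = 582799.2796.
Posterior mean = (μ₀/σ₀² + n·x̄/σ²)/(1/σ₀² + n/σ²) = (σ²·μ₀ + σ₀²·n·x̄)/(σ² + n·σ₀²) = (5264.9536·310.01 + 38502.2884·4329.15)/582799.2796 = 168314370.092396/582799.2796 = 288.8033.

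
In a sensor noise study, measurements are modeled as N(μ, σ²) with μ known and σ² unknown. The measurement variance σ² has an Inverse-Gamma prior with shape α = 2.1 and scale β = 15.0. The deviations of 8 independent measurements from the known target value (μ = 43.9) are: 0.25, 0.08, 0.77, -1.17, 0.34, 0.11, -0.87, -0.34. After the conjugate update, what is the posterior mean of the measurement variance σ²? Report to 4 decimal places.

With known mean μ and an Inverse-Gamma(α, β) prior on σ², the Normal likelihood is conjugate: posterior is Inv-Gamma(α + n/2, β + Σ(xᵢ−μ)²/2).
Σ(xᵢ−μ)² = (0.25)² + (0.08)² + (0.77)² + (-1.17)² + (0.34)² + (0.11)² + (-0.87)² + (-0.34)² = 3.0309.
Posterior: Inv-Gamma(2.1 + 8/2, 15.0 + 3.0309/2) = Inv-Gamma(6.10, 16.51545).
E[σ²|data] = β/(α−1) = 16.51545/5.10 = 3.2383.

3.2383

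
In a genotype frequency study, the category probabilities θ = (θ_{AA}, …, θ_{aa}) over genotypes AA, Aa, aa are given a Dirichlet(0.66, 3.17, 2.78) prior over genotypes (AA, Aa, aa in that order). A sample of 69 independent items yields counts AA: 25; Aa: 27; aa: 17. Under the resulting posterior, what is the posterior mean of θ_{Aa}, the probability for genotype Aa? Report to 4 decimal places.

The Dirichlet prior is conjugate to the Multinomial likelihood: each posterior αⱼ = prior αⱼ + observed count nⱼ.
Posterior concentration: (25.66, 30.17, 19.78), total = 75.61.
E[θ_{Aa}|data] = α_{Aa}/Σα = 30.17/75.61 = 0.3990.

0.3990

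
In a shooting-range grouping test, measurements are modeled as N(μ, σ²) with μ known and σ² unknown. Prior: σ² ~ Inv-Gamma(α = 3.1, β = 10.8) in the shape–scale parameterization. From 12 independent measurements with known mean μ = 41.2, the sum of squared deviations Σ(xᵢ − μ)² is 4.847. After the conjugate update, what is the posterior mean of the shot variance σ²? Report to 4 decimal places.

1.6325

With known mean μ and an Inverse-Gamma(α, β) prior on σ², the Normal likelihood is conjugate: posterior is Inv-Gamma(α + n/2, β + Σ(xᵢ−μ)²/2).
Posterior: Inv-Gamma(3.1 + 12/2, 10.8 + 4.847/2) = Inv-Gamma(9.10, 13.2235).
E[σ²|data] = β/(α−1) = 13.2235/8.10 = 1.6325.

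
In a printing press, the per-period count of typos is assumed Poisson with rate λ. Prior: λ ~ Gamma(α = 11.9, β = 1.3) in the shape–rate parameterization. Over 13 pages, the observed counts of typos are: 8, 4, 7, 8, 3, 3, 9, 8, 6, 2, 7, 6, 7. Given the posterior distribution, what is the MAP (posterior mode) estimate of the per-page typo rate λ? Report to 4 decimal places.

6.2168

With a Gamma(shape α, rate β) prior, the Poisson likelihood is conjugate: the posterior is Gamma(α + ΣXᵢ, β + n).
Sum of counts S = 78 over n = 13 pages.
Posterior: Gamma(α+S, β+n) = Gamma(11.9+78, 1.3+13) = Gamma(89.9, 14.3).
Mode of Gamma(α,β) for α≥1 is (α−1)/β = 88.9/14.3 = 6.2168.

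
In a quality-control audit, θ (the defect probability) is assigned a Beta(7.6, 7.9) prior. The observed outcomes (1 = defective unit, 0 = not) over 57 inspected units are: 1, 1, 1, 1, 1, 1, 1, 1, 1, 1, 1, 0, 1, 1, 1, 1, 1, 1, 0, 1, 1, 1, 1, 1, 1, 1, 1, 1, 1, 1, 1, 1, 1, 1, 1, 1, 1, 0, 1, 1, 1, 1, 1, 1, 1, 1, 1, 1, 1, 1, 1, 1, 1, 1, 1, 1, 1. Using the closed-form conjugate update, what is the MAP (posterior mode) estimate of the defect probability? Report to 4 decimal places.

The Beta prior is conjugate to a Binomial/Bernoulli likelihood; the update adds successes to α and failures to β.
Posterior: Beta(α+k, β+n−k) = Beta(7.6+54, 7.9+3) = Beta(61.6, 10.9).
Mode of Beta(a,b) for a,b>1 is (a−1)/(a+b−2) = 60.6/70.5 = 0.8596.

0.8596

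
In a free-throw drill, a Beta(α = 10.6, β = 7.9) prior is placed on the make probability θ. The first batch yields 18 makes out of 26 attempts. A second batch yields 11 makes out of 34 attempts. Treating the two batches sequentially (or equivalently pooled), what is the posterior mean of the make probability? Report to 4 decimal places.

0.5045

The Beta prior is conjugate to a Binomial/Bernoulli likelihood; the update adds successes to α and failures to β.
After batch 1: Beta(10.6+18, 7.9+8) = Beta(28.6, 15.9).
After batch 2: Beta(28.6+11, 15.9+23) = Beta(39.6, 38.9).
Posterior mean = α/(α+β) = 39.6/78.5 = 0.5045.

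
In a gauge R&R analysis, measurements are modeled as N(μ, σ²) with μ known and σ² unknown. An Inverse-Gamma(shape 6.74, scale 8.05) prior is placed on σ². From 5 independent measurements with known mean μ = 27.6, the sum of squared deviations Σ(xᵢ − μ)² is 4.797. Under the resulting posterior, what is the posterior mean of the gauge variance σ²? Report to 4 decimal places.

With known mean μ and an Inverse-Gamma(α, β) prior on σ², the Normal likelihood is conjugate: posterior is Inv-Gamma(α + n/2, β + Σ(xᵢ−μ)²/2).
Posterior: Inv-Gamma(6.74 + 5/2, 8.05 + 4.797/2) = Inv-Gamma(9.24, 10.4485).
E[σ²|data] = β/(α−1) = 10.4485/8.24 = 1.2680.

1.2680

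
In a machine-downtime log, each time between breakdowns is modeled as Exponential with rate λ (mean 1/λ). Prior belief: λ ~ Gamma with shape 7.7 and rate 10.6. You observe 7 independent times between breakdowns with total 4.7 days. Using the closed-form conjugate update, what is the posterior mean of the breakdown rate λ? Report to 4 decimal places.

0.9608

With a Gamma(shape α, rate β) prior on the exponential rate λ, the posterior after n observations with total T = Σxᵢ is Gamma(α+n, β+T).
Posterior: Gamma(7.7+7, 10.6+4.7) = Gamma(14.7, 15.3).
Posterior mean of λ = α/β = 14.7/15.3 = 0.9608.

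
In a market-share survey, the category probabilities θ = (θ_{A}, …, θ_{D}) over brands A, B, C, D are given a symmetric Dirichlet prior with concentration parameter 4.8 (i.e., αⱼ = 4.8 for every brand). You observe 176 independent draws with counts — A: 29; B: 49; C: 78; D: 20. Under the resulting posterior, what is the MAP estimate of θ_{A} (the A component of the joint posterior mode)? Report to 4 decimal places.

The Dirichlet prior is conjugate to the Multinomial likelihood: each posterior αⱼ = prior αⱼ + observed count nⱼ.
Posterior concentration: (33.8, 53.8, 82.8, 24.8), total = 195.2.
Joint mode component: (α_{A}−1)/(Σα−K) = 32.8/191.2 = 0.1715.

0.1715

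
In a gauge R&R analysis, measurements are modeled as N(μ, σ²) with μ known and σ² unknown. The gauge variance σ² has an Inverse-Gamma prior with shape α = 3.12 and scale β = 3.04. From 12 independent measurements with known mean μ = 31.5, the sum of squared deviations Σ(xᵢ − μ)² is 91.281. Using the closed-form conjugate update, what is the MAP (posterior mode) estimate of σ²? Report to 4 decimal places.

4.8103

With known mean μ and an Inverse-Gamma(α, β) prior on σ², the Normal likelihood is conjugate: posterior is Inv-Gamma(α + n/2, β + Σ(xᵢ−μ)²/2).
Posterior: Inv-Gamma(3.12 + 12/2, 3.04 + 91.281/2) = Inv-Gamma(9.12, 48.6805).
Mode = β/(α+1) = 48.6805/10.12 = 4.8103.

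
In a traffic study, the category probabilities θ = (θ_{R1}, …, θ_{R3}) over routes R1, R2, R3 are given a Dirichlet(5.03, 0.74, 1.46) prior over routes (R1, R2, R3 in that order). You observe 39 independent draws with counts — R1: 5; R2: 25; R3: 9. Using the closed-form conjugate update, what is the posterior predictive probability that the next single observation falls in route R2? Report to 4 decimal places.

The Dirichlet prior is conjugate to the Multinomial likelihood: each posterior αⱼ = prior αⱼ + observed count nⱼ.
Posterior concentration: (10.03, 25.74, 10.46), total = 46.23.
P(next = R2 | data) = α_{R2}/Σα = 0.5568.

0.5568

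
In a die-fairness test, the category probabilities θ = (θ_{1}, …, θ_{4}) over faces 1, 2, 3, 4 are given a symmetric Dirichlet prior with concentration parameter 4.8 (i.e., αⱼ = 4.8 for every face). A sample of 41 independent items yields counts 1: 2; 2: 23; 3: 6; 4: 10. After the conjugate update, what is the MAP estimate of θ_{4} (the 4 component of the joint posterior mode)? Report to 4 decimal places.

The Dirichlet prior is conjugate to the Multinomial likelihood: each posterior αⱼ = prior αⱼ + observed count nⱼ.
Posterior concentration: (6.8, 27.8, 10.8, 14.8), total = 60.2.
Joint mode component: (α_{4}−1)/(Σα−K) = 13.8/56.2 = 0.2456.

0.2456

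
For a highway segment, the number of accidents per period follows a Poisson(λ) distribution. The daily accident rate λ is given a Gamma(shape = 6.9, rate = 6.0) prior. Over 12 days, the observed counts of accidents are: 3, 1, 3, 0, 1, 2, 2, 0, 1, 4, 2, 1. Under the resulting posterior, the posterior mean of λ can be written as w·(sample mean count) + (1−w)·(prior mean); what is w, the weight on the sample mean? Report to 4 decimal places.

0.6667

With a Gamma(shape α, rate β) prior, the Poisson likelihood is conjugate: the posterior is Gamma(α + ΣXᵢ, β + n).
Posterior mean = (α₀+S)/(β₀+n) = [n/(β₀+n)]·(S/n) + [β₀/(β₀+n)]·(α₀/β₀), so only n and β₀ enter the weight.
Weight on data w = n/(β₀+n) = 12/(6.0+12) = 12/18.0 = 0.6667.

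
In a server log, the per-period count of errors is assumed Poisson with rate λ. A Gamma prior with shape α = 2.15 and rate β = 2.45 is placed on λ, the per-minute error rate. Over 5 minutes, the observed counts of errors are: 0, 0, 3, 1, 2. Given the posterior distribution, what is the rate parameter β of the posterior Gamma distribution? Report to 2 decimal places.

7.45

With a Gamma(shape α, rate β) prior, the Poisson likelihood is conjugate: the posterior is Gamma(α + ΣXᵢ, β + n).
Sum of counts S = 6 over n = 5 minutes.
Posterior: Gamma(α+S, β+n) = Gamma(2.15+6, 2.45+5) = Gamma(8.15, 7.45).
Posterior β = 7.45.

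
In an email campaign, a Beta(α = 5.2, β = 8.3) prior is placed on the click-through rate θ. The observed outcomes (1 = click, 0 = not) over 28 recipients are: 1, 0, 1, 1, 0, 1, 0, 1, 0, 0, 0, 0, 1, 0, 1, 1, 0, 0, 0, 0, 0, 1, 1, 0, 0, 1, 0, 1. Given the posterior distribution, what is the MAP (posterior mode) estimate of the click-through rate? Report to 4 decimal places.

0.4101

The Beta prior is conjugate to a Binomial/Bernoulli likelihood; the update adds successes to α and failures to β.
Posterior: Beta(α+k, β+n−k) = Beta(5.2+12, 8.3+16) = Beta(17.2, 24.3).
Mode of Beta(a,b) for a,b>1 is (a−1)/(a+b−2) = 16.2/39.5 = 0.4101.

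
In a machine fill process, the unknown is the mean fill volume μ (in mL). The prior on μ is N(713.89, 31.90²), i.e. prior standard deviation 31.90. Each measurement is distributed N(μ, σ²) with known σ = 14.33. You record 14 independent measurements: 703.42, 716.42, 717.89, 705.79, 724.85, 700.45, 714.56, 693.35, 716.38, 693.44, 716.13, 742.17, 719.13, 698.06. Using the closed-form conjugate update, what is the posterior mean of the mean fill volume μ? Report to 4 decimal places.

711.6072

For Normal data with known variance σ², a Normal(μ₀, σ₀²) prior on μ is conjugate. Posterior precision = 1/σ₀² + n/σ²; posterior mean is the precision-weighted average of μ₀ and x̄.
Σxᵢ = 703.42 + 716.42 + 717.89 + 705.79 + 724.85 + 700.45 + 714.56 + 693.35 + 716.38 + 693.44 + 716.13 + 742.17 + 719.13 + 698.06 = 9962.04, so n·x̄ = 9962.04.
σ₀² = 31.90² = 1017.61, σ² = 14.33² = 205.3489; σ² + n·σ₀² = 205.3489 + 14·1017.61 = 14451.8889.
Posterior mean = (μ₀/σ₀² + n·x̄/σ²)/(1/σ₀² + n/σ²) = (σ²·μ₀ + σ₀²·n·x̄)/(σ² + n·σ₀²) = (205.3489·713.89 + 1017.61·9962.04)/14451.8889 = 10284068.050621/14451.8889 = 711.6072.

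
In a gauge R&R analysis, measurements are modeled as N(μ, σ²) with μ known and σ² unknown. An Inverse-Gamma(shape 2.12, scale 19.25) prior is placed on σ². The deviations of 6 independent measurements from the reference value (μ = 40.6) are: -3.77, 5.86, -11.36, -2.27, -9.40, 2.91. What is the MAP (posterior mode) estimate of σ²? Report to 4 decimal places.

With known mean μ and an Inverse-Gamma(α, β) prior on σ², the Normal likelihood is conjugate: posterior is Inv-Gamma(α + n/2, β + Σ(xᵢ−μ)²/2).
Σ(xᵢ−μ)² = (-3.77)² + (5.86)² + (-11.36)² + (-2.27)² + (-9.40)² + (2.91)² = 279.5831.
Posterior: Inv-Gamma(2.12 + 6/2, 19.25 + 279.5831/2) = Inv-Gamma(5.12, 159.04155).
Mode = β/(α+1) = 159.04155/6.12 = 25.9872.

25.9872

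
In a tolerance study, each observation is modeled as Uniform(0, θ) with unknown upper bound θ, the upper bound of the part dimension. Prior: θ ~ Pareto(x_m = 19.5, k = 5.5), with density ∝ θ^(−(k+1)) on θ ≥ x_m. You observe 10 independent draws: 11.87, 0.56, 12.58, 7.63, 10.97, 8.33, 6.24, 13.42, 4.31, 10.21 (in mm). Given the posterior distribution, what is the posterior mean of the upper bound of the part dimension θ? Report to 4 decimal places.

A Pareto(scale x_m, shape k) prior on the upper bound θ of Uniform(0, θ) is conjugate: posterior is Pareto(max(x_m, max xᵢ), k + n).
Sample maximum = 13.42; prior scale x_m = 19.5 → posterior scale = max = 19.50.
Posterior shape = 5.5 + 10 = 15.5.
E[θ|data] = k·x_m/(k−1) = 15.5·19.50/14.5 = 20.8448.

20.8448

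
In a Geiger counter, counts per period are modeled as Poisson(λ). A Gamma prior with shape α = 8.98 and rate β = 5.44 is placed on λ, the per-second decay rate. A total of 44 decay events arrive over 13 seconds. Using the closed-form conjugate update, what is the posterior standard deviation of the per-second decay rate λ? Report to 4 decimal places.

With a Gamma(shape α, rate β) prior, the Poisson likelihood is conjugate: the posterior is Gamma(α + ΣXᵢ, β + n).
Posterior: Gamma(α+S, β+n) = Gamma(8.98+44, 5.44+13) = Gamma(52.98, 18.44).
SD = √α/β = √52.98/18.44 = 0.3947.

0.3947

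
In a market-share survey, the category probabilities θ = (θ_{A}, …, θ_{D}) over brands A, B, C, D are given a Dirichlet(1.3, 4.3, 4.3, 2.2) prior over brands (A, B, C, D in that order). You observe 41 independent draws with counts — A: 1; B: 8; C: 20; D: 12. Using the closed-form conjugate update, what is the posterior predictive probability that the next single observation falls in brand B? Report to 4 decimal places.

The Dirichlet prior is conjugate to the Multinomial likelihood: each posterior αⱼ = prior αⱼ + observed count nⱼ.
Posterior concentration: (2.3, 12.3, 24.3, 14.2), total = 53.1.
P(next = B | data) = α_{B}/Σα = 0.2316.

0.2316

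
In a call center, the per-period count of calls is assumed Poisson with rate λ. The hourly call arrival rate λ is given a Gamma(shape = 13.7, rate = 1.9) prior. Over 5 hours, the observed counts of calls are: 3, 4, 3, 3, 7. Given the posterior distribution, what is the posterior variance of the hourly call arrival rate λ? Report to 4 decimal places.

With a Gamma(shape α, rate β) prior, the Poisson likelihood is conjugate: the posterior is Gamma(α + ΣXᵢ, β + n).
Sum of counts S = 20 over n = 5 hours.
Posterior: Gamma(α+S, β+n) = Gamma(13.7+20, 1.9+5) = Gamma(33.7, 6.9).
Var = α/β² = 33.7/6.9² = 0.7078.

0.7078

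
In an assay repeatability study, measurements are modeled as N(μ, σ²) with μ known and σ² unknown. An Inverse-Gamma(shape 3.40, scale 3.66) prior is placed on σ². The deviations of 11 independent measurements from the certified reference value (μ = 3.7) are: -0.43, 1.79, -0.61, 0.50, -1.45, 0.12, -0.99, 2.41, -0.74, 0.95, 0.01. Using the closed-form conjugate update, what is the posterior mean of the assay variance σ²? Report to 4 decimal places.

1.3726

With known mean μ and an Inverse-Gamma(α, β) prior on σ², the Normal likelihood is conjugate: posterior is Inv-Gamma(α + n/2, β + Σ(xᵢ−μ)²/2).
Σ(xᵢ−μ)² = (-0.43)² + (1.79)² + (-0.61)² + (0.50)² + (-1.45)² + (0.12)² + (-0.99)² + (2.41)² + (-0.74)² + (0.95)² + (0.01)² = 14.3664.
Posterior: Inv-Gamma(3.40 + 11/2, 3.66 + 14.3664/2) = Inv-Gamma(8.90, 10.84320).
E[σ²|data] = β/(α−1) = 10.84320/7.90 = 1.3726.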